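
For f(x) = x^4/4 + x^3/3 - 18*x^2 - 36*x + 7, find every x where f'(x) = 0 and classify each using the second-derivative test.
f'(x) = x^3 + x^2 - 36*x - 36

Solve f'(x) = 0:
  Factor: x^3 + x^2 - 36*x - 36 = (x - 6)*(x + 1)*(x + 6) = 0.
  ⇒ x = -6, -1, 6

f''(x) = 3*x^2 + 2*x - 36
Second-derivative test at each critical point:
  f''(-6) = 60 > 0 → local minimum
  f''(-1) = -35 < 0 → local maximum
  f''(6) = 84 > 0 → local minimum

Critical points: x = -6 (local minimum); x = -1 (local maximum); x = 6 (local minimum)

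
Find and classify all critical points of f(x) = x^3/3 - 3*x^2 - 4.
f'(x) = x*(x - 6)

Solve f'(x) = 0:
  Factor: x^2 - 6*x = x*(x - 6) = 0.
  ⇒ x = 0, 6

f''(x) = 2*x - 6
Second-derivative test at each critical point:
  f''(0) = -6 < 0 → local maximum
  f''(6) = 6 > 0 → local minimum

Critical points: x = 0 (local maximum); x = 6 (local minimum)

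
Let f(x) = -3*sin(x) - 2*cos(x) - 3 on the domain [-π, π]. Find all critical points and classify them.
f'(x) = 2*sin(x) - 3*cos(x)

Solve f'(x) = 0 on [-π, π]:
  f'(x) = 0 ⇔ -3*cos(x) = -2*sin(x) ⇔ tan(x) = 3/2, i.e. x = arctan(3/2) + nπ; keep the solutions lying in [-π, π].
  ⇒ x = -pi + atan(3/2) ≈ -2.1588, atan(3/2) ≈ 0.9828

f''(x) = 3*sin(x) + 2*cos(x)
Second-derivative test at each critical point:
  f''(-2.1588) = -3.6056 < 0 → local maximum
  f''(0.9828) = 3.6056 > 0 → local minimum

Critical points: x = -pi + atan(3/2) ≈ -2.1588 (local maximum); x = atan(3/2) ≈ 0.9828 (local minimum)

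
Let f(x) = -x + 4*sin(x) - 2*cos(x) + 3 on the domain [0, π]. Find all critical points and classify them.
f'(x) = 2*sin(x) + 4*cos(x) - 1

Solve f'(x) = 0 on [0, π]:
  f'(x) = 0 ⇔ 2*sin(x) + 4*cos(x) = 1. Write the left side as R·cos(x + φ) with R = √(4² + (-2)²) = 2*sqrt(5), cos φ = 2*sqrt(5)/5, sin φ = -sqrt(5)/5; then cos(x + φ) = sqrt(5)/10. Solve for x and keep the solutions lying in [0, π].
  ⇒ x = atan((1 + 2*sqrt(19))/(2 - sqrt(19))) + pi ≈ 1.8089

f''(x) = -4*sin(x) + 2*cos(x)
Second-derivative test at each critical point:
  f''(1.8089) = -4.3589 < 0 → local maximum

Critical points: x = atan((1 + 2*sqrt(19))/(2 - sqrt(19))) + pi ≈ 1.8089 (local maximum)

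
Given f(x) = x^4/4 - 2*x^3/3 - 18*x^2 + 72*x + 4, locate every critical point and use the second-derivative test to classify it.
f'(x) = x^3 - 2*x^2 - 36*x + 72

Solve f'(x) = 0:
  Factor: x^3 - 2*x^2 - 36*x + 72 = (x - 6)*(x - 2)*(x + 6) = 0.
  ⇒ x = -6, 2, 6

f''(x) = 3*x^2 - 4*x - 36
Second-derivative test at each critical point:
  f''(-6) = 96 > 0 → local minimum
  f''(2) = -32 < 0 → local maximum
  f''(6) = 48 > 0 → local minimum

Critical points: x = -6 (local minimum); x = 2 (local maximum); x = 6 (local minimum)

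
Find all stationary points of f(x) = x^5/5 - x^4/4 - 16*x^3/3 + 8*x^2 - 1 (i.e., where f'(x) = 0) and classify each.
f'(x) = x*(x^3 - x^2 - 16*x + 16)

Solve f'(x) = 0:
  Factor: x^4 - x^3 - 16*x^2 + 16*x = x*(x - 4)*(x - 1)*(x + 4) = 0.
  ⇒ x = -4, 0, 1, 4

f''(x) = 4*x^3 - 3*x^2 - 32*x + 16
Second-derivative test at each critical point:
  f''(-4) = -160 < 0 → local maximum
  f''(0) = 16 > 0 → local minimum
  f''(1) = -15 < 0 → local maximum
  f''(4) = 96 > 0 → local minimum

Critical points: x = -4 (local maximum); x = 0 (local minimum); x = 1 (local maximum); x = 4 (local minimum)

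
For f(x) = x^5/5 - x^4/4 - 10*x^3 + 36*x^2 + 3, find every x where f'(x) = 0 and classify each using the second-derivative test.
f'(x) = x*(x^3 - x^2 - 30*x + 72)

Solve f'(x) = 0:
  Factor: x^4 - x^3 - 30*x^2 + 72*x = x*(x - 4)*(x - 3)*(x + 6) = 0.
  ⇒ x = -6, 0, 3, 4

f''(x) = 4*x^3 - 3*x^2 - 60*x + 72
Second-derivative test at each critical point:
  f''(-6) = -540 < 0 → local maximum
  f''(0) = 72 > 0 → local minimum
  f''(3) = -27 < 0 → local maximum
  f''(4) = 40 > 0 → local minimum

Critical points: x = -6 (local maximum); x = 0 (local minimum); x = 3 (local maximum); x = 4 (local minimum)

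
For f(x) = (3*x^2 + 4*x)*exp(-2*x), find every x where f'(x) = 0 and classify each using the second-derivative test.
f'(x) = 2*(-3*x^2 - x + 2)*exp(-2*x)

Solve f'(x) = 0:
  f'(x) = (-6*x^2 - 2*x + 4)·exp(-2*x) and exp(-2*x) > 0 for every x, so f'(x) = 0 ⇔ -6*x^2 - 2*x + 4 = 0.
  Factor: -6*x^2 - 2*x + 4 = -2*(x + 1)*(3*x - 2) = 0.
  ⇒ x = -1, 2/3

f''(x) = 2*(6*x^2 - 4*x - 5)*exp(-2*x)
Second-derivative test at each critical point:
  f''(-1) = 73.8906 > 0 → local minimum
  f''(2/3) = -2.6360 < 0 → local maximum

Critical points: x = -1 (local minimum); x = 2/3 (local maximum)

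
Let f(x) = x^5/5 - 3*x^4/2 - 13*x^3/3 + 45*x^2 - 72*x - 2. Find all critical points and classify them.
f'(x) = x^4 - 6*x^3 - 13*x^2 + 90*x - 72

Solve f'(x) = 0:
  Factor: x^4 - 6*x^3 - 13*x^2 + 90*x - 72 = (x - 6)*(x - 3)*(x - 1)*(x + 4) = 0.
  ⇒ x = -4, 1, 3, 6

f''(x) = 4*x^3 - 18*x^2 - 26*x + 90
Second-derivative test at each critical point:
  f''(-4) = -350 < 0 → local maximum
  f''(1) = 50 > 0 → local minimum
  f''(3) = -42 < 0 → local maximum
  f''(6) = 150 > 0 → local minimum

Critical points: x = -4 (local maximum); x = 1 (local minimum); x = 3 (local maximum); x = 6 (local minimum)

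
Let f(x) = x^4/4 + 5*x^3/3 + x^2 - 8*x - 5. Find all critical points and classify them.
f'(x) = x^3 + 5*x^2 + 2*x - 8

Solve f'(x) = 0:
  Factor: x^3 + 5*x^2 + 2*x - 8 = (x - 1)*(x + 2)*(x + 4) = 0.
  ⇒ x = -4, -2, 1

f''(x) = 3*x^2 + 10*x + 2
Second-derivative test at each critical point:
  f''(-4) = 10 > 0 → local minimum
  f''(-2) = -6 < 0 → local maximum
  f''(1) = 15 > 0 → local minimum

Critical points: x = -4 (local minimum); x = -2 (local maximum); x = 1 (local minimum)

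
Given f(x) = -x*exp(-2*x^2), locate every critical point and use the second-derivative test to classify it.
f'(x) = (4*x^2 - 1)*exp(-2*x^2)

Solve f'(x) = 0:
  f'(x) = (4*x^2 - 1)·exp(-2*x^2) and exp(-2*x^2) > 0 for every x, so f'(x) = 0 ⇔ 4*x^2 - 1 = 0.
  Factor: 4*x^2 - 1 = (2*x - 1)*(2*x + 1) = 0.
  ⇒ x = -1/2, 1/2

f''(x) = (-16*x^3 + 12*x)*exp(-2*x^2)
Second-derivative test at each critical point:
  f''(-1/2) = -2.4261 < 0 → local maximum
  f''(1/2) = 2.4261 > 0 → local minimum

Critical points: x = -1/2 (local maximum); x = 1/2 (local minimum)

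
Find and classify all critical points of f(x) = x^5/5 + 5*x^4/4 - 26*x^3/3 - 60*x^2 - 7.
f'(x) = x*(x^3 + 5*x^2 - 26*x - 120)

Solve f'(x) = 0:
  Factor: x^4 + 5*x^3 - 26*x^2 - 120*x = x*(x - 5)*(x + 4)*(x + 6) = 0.
  ⇒ x = -6, -4, 0, 5

f''(x) = 4*x^3 + 15*x^2 - 52*x - 120
Second-derivative test at each critical point:
  f''(-6) = -132 < 0 → local maximum
  f''(-4) = 72 > 0 → local minimum
  f''(0) = -120 < 0 → local maximum
  f''(5) = 495 > 0 → local minimum

Critical points: x = -6 (local maximum); x = -4 (local minimum); x = 0 (local maximum); x = 5 (local minimum)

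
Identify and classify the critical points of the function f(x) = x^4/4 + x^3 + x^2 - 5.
f'(x) = x*(x^2 + 3*x + 2)

Solve f'(x) = 0:
  Factor: x^3 + 3*x^2 + 2*x = x*(x + 1)*(x + 2) = 0.
  ⇒ x = -2, -1, 0

f''(x) = 3*x^2 + 6*x + 2
Second-derivative test at each critical point:
  f''(-2) = 2 > 0 → local minimum
  f''(-1) = -1 < 0 → local maximum
  f''(0) = 2 > 0 → local minimum

Critical points: x = -2 (local minimum); x = -1 (local maximum); x = 0 (local minimum)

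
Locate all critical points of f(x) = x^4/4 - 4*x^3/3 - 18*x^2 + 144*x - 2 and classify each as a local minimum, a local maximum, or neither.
f'(x) = x^3 - 4*x^2 - 36*x + 144

Solve f'(x) = 0:
  Factor: x^3 - 4*x^2 - 36*x + 144 = (x - 6)*(x - 4)*(x + 6) = 0.
  ⇒ x = -6, 4, 6

f''(x) = 3*x^2 - 8*x - 36
Second-derivative test at each critical point:
  f''(-6) = 120 > 0 → local minimum
  f''(4) = -20 < 0 → local maximum
  f''(6) = 24 > 0 → local minimum

Critical points: x = -6 (local minimum); x = 4 (local maximum); x = 6 (local minimum)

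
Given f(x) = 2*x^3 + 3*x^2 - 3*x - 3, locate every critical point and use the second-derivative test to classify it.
f'(x) = 6*x^2 + 6*x - 3

Solve f'(x) = 0:
  Factor: 6*x^2 + 6*x - 3 = 3*(2*x^2 + 2*x - 1); 2*x^2 + 2*x - 1 = 0 has no rational roots; quadratic formula: x = (-2 ± √12)/4.
  ⇒ x = -sqrt(3)/2 - 1/2 ≈ -1.3660, -1/2 + sqrt(3)/2 ≈ 0.3660

f''(x) = 12*x + 6
Second-derivative test at each critical point:
  f''(-1.3660) = -10.3923 < 0 → local maximum
  f''(0.3660) = 10.3923 > 0 → local minimum

Critical points: x = -sqrt(3)/2 - 1/2 ≈ -1.3660 (local maximum); x = -1/2 + sqrt(3)/2 ≈ 0.3660 (local minimum)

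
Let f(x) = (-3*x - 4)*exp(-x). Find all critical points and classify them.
f'(x) = (3*x + 1)*exp(-x)

Solve f'(x) = 0:
  f'(x) = (3*x + 1)·exp(-x) and exp(-x) > 0 for every x, so f'(x) = 0 ⇔ 3*x + 1 = 0.
  3*x + 1 = 0.
  ⇒ x = -1/3

f''(x) = (2 - 3*x)*exp(-x)
Second-derivative test at each critical point:
  f''(-1/3) = 4.1868 > 0 → local minimum

Critical points: x = -1/3 (local minimum)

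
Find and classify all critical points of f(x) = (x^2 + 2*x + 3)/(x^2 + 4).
f'(x) = 2*(-x^2 + x + 4)/(x^4 + 8*x^2 + 16)

Solve f'(x) = 0:
  f'(x) = -2*(x^2 - x - 4)/(x^2 + 4)^2; the denominator is positive wherever f is defined, so f'(x) = 0 ⇔ -2*x^2 + 2*x + 8 = 0.
  Factor: -2*x^2 + 2*x + 8 = -2*(x^2 - x - 4); x^2 - x - 4 = 0 has no rational roots; quadratic formula: x = (1 ± √17)/2.
  ⇒ x = 1/2 - sqrt(17)/2 ≈ -1.5616, 1/2 + sqrt(17)/2 ≈ 2.5616

f''(x) = 2*(2*x^3 - 3*x^2 - 24*x + 4)/(x^6 + 12*x^4 + 48*x^2 + 64)
Second-derivative test at each critical point:
  f''(-1.5616) = 0.1989 > 0 → local minimum
  f''(2.5616) = -0.0739 < 0 → local maximum

Critical points: x = 1/2 - sqrt(17)/2 ≈ -1.5616 (local minimum); x = 1/2 + sqrt(17)/2 ≈ 2.5616 (local maximum)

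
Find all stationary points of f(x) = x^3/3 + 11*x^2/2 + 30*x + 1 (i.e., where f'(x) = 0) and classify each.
f'(x) = x^2 + 11*x + 30

Solve f'(x) = 0:
  Factor: x^2 + 11*x + 30 = (x + 5)*(x + 6) = 0.
  ⇒ x = -6, -5

f''(x) = 2*x + 11
Second-derivative test at each critical point:
  f''(-6) = -1 < 0 → local maximum
  f''(-5) = 1 > 0 → local minimum

Critical points: x = -6 (local maximum); x = -5 (local minimum)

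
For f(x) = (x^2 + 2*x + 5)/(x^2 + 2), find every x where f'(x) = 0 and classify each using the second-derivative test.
f'(x) = 2*(-x^2 - 3*x + 2)/(x^4 + 4*x^2 + 4)

Solve f'(x) = 0:
  f'(x) = -2*(x^2 + 3*x - 2)/(x^2 + 2)^2; the denominator is positive wherever f is defined, so f'(x) = 0 ⇔ -2*x^2 - 6*x + 4 = 0.
  Factor: -2*x^2 - 6*x + 4 = -2*(x^2 + 3*x - 2); x^2 + 3*x - 2 = 0 has no rational roots; quadratic formula: x = (-3 ± √17)/2.
  ⇒ x = -sqrt(17)/2 - 3/2 ≈ -3.5616, -3/2 + sqrt(17)/2 ≈ 0.5616

f''(x) = 2*(2*x^3 + 9*x^2 - 12*x - 6)/(x^6 + 6*x^4 + 12*x^2 + 8)
Second-derivative test at each critical point:
  f''(-3.5616) = 0.0382 > 0 → local minimum
  f''(0.5616) = -1.5382 < 0 → local maximum

Critical points: x = -sqrt(17)/2 - 3/2 ≈ -3.5616 (local minimum); x = -3/2 + sqrt(17)/2 ≈ 0.5616 (local maximum)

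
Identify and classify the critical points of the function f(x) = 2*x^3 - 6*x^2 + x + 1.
f'(x) = 6*x^2 - 12*x + 1

Solve f'(x) = 0:
  6*x^2 - 12*x + 1 = 0 has no rational roots; quadratic formula: x = (12 ± √120)/12.
  ⇒ x = 1 - sqrt(30)/6 ≈ 0.0871, sqrt(30)/6 + 1 ≈ 1.9129

f''(x) = 12*x - 12
Second-derivative test at each critical point:
  f''(0.0871) = -10.9545 < 0 → local maximum
  f''(1.9129) = 10.9545 > 0 → local minimum

Critical points: x = 1 - sqrt(30)/6 ≈ 0.0871 (local maximum); x = sqrt(30)/6 + 1 ≈ 1.9129 (local minimum)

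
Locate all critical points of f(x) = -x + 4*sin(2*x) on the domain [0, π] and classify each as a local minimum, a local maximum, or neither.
f'(x) = 8*cos(2*x) - 1

Solve f'(x) = 0 on [0, π]:
  f'(x) = 0 ⇔ cos(2*x) = 1/8, i.e. 2*x = ±arccos(1/8) + 2nπ; keep the solutions lying in [0, π].
  ⇒ x = acos(1/8)/2 ≈ 0.7227, pi - acos(1/8)/2 ≈ 2.4189

f''(x) = -16*sin(2*x)
Second-derivative test at each critical point:
  f''(0.7227) = -15.8745 < 0 → local maximum
  f''(2.4189) = 15.8745 > 0 → local minimum

Critical points: x = acos(1/8)/2 ≈ 0.7227 (local maximum); x = pi - acos(1/8)/2 ≈ 2.4189 (local minimum)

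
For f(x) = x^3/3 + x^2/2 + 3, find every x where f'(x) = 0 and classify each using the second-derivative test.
f'(x) = x*(x + 1)

Solve f'(x) = 0:
  Factor: x^2 + x = x*(x + 1) = 0.
  ⇒ x = -1, 0

f''(x) = 2*x + 1
Second-derivative test at each critical point:
  f''(-1) = -1 < 0 → local maximum
  f''(0) = 1 > 0 → local minimum

Critical points: x = -1 (local maximum); x = 0 (local minimum)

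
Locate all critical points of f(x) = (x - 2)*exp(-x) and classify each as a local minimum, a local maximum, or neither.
f'(x) = (3 - x)*exp(-x)

Solve f'(x) = 0:
  f'(x) = (3 - x)·exp(-x) and exp(-x) > 0 for every x, so f'(x) = 0 ⇔ 3 - x = 0.
  3 - x = 0.
  ⇒ x = 3

f''(x) = (x - 4)*exp(-x)
Second-derivative test at each critical point:
  f''(3) = -0.0498 < 0 → local maximum

Critical points: x = 3 (local maximum)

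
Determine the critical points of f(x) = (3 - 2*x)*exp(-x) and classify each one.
f'(x) = (2*x - 5)*exp(-x)

Solve f'(x) = 0:
  f'(x) = (2*x - 5)·exp(-x) and exp(-x) > 0 for every x, so f'(x) = 0 ⇔ 2*x - 5 = 0.
  2*x - 5 = 0.
  ⇒ x = 5/2

f''(x) = (7 - 2*x)*exp(-x)
Second-derivative test at each critical point:
  f''(5/2) = 0.1642 > 0 → local minimum

Critical points: x = 5/2 (local minimum)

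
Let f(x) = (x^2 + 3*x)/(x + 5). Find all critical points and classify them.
f'(x) = (x^2 + 10*x + 15)/(x^2 + 10*x + 25)

Solve f'(x) = 0:
  f'(x) = (x^2 + 10*x + 15)/(x + 5)^2; the denominator is positive wherever f is defined, so f'(x) = 0 ⇔ x^2 + 10*x + 15 = 0.
  x^2 + 10*x + 15 = 0 has no rational roots; quadratic formula: x = (-10 ± √40)/2.
  ⇒ x = -5 - sqrt(10) ≈ -8.1623, -5 + sqrt(10) ≈ -1.8377

f''(x) = 20/(x^3 + 15*x^2 + 75*x + 125)
Second-derivative test at each critical point:
  f''(-8.1623) = -0.6325 < 0 → local maximum
  f''(-1.8377) = 0.6325 > 0 → local minimum

Critical points: x = -5 - sqrt(10) ≈ -8.1623 (local maximum); x = -5 + sqrt(10) ≈ -1.8377 (local minimum)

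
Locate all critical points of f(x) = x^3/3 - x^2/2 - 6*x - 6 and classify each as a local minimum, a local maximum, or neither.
f'(x) = x^2 - x - 6

Solve f'(x) = 0:
  Factor: x^2 - x - 6 = (x - 3)*(x + 2) = 0.
  ⇒ x = -2, 3

f''(x) = 2*x - 1
Second-derivative test at each critical point:
  f''(-2) = -5 < 0 → local maximum
  f''(3) = 5 > 0 → local minimum

Critical points: x = -2 (local maximum); x = 3 (local minimum)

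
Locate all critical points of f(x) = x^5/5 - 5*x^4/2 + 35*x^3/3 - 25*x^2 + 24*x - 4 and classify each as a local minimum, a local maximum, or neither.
f'(x) = x^4 - 10*x^3 + 35*x^2 - 50*x + 24

Solve f'(x) = 0:
  Factor: x^4 - 10*x^3 + 35*x^2 - 50*x + 24 = (x - 4)*(x - 3)*(x - 2)*(x - 1) = 0.
  ⇒ x = 1, 2, 3, 4

f''(x) = 4*x^3 - 30*x^2 + 70*x - 50
Second-derivative test at each critical point:
  f''(1) = -6 < 0 → local maximum
  f''(2) = 2 > 0 → local minimum
  f''(3) = -2 < 0 → local maximum
  f''(4) = 6 > 0 → local minimum

Critical points: x = 1 (local maximum); x = 2 (local minimum); x = 3 (local maximum); x = 4 (local minimum)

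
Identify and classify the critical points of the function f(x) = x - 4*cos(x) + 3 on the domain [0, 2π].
f'(x) = 4*sin(x) + 1

Solve f'(x) = 0 on [0, 2π]:
  f'(x) = 0 ⇔ sin(x) = -1/4, i.e. x = arcsin(-1/4) + 2nπ or x = π − arcsin(-1/4) + 2nπ; keep the solutions lying in [0, 2π].
  ⇒ x = asin(1/4) + pi ≈ 3.3943, -asin(1/4) + 2*pi ≈ 6.0305

f''(x) = 4*cos(x)
Second-derivative test at each critical point:
  f''(3.3943) = -3.8730 < 0 → local maximum
  f''(6.0305) = 3.8730 > 0 → local minimum

Critical points: x = asin(1/4) + pi ≈ 3.3943 (local maximum); x = -asin(1/4) + 2*pi ≈ 6.0305 (local minimum)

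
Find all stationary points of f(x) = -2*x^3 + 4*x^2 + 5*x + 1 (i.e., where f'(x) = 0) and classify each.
f'(x) = -6*x^2 + 8*x + 5

Solve f'(x) = 0:
  6*x^2 - 8*x - 5 = 0 has no rational roots; quadratic formula: x = (8 ± √184)/12.
  ⇒ x = 2/3 - sqrt(46)/6 ≈ -0.4637, 2/3 + sqrt(46)/6 ≈ 1.7971

f''(x) = 8 - 12*x
Second-derivative test at each critical point:
  f''(-0.4637) = 13.5647 > 0 → local minimum
  f''(1.7971) = -13.5647 < 0 → local maximum

Critical points: x = 2/3 - sqrt(46)/6 ≈ -0.4637 (local minimum); x = 2/3 + sqrt(46)/6 ≈ 1.7971 (local maximum)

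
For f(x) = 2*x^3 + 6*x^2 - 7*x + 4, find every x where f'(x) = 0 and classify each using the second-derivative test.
f'(x) = 6*x^2 + 12*x - 7

Solve f'(x) = 0:
  6*x^2 + 12*x - 7 = 0 has no rational roots; quadratic formula: x = (-12 ± √312)/12.
  ⇒ x = -sqrt(78)/6 - 1 ≈ -2.4720, -1 + sqrt(78)/6 ≈ 0.4720

f''(x) = 12*x + 12
Second-derivative test at each critical point:
  f''(-2.4720) = -17.6635 < 0 → local maximum
  f''(0.4720) = 17.6635 > 0 → local minimum

Critical points: x = -sqrt(78)/6 - 1 ≈ -2.4720 (local maximum); x = -1 + sqrt(78)/6 ≈ 0.4720 (local minimum)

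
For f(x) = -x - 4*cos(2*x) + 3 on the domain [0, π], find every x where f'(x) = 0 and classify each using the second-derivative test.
f'(x) = 8*sin(2*x) - 1

Solve f'(x) = 0 on [0, π]:
  f'(x) = 0 ⇔ sin(2*x) = 1/8, i.e. 2*x = arcsin(1/8) + 2nπ or 2*x = π − arcsin(1/8) + 2nπ; keep the solutions lying in [0, π].
  ⇒ x = asin(1/8)/2 ≈ 0.0627, -asin(1/8)/2 + pi/2 ≈ 1.5081

f''(x) = 16*cos(2*x)
Second-derivative test at each critical point:
  f''(0.0627) = 15.8745 > 0 → local minimum
  f''(1.5081) = -15.8745 < 0 → local maximum

Critical points: x = asin(1/8)/2 ≈ 0.0627 (local minimum); x = -asin(1/8)/2 + pi/2 ≈ 1.5081 (local maximum)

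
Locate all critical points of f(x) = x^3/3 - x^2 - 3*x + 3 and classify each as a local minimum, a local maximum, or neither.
f'(x) = x^2 - 2*x - 3

Solve f'(x) = 0:
  Factor: x^2 - 2*x - 3 = (x - 3)*(x + 1) = 0.
  ⇒ x = -1, 3

f''(x) = 2*x - 2
Second-derivative test at each critical point:
  f''(-1) = -4 < 0 → local maximum
  f''(3) = 4 > 0 → local minimum

Critical points: x = -1 (local maximum); x = 3 (local minimum)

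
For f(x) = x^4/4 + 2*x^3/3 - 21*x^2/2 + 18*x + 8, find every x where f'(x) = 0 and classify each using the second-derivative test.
f'(x) = x^3 + 2*x^2 - 21*x + 18

Solve f'(x) = 0:
  Factor: x^3 + 2*x^2 - 21*x + 18 = (x - 3)*(x - 1)*(x + 6) = 0.
  ⇒ x = -6, 1, 3

f''(x) = 3*x^2 + 4*x - 21
Second-derivative test at each critical point:
  f''(-6) = 63 > 0 → local minimum
  f''(1) = -14 < 0 → local maximum
  f''(3) = 18 > 0 → local minimum

Critical points: x = -6 (local minimum); x = 1 (local maximum); x = 3 (local minimum)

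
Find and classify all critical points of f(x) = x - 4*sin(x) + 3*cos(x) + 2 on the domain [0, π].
f'(x) = -3*sin(x) - 4*cos(x) + 1

Solve f'(x) = 0 on [0, π]:
  f'(x) = 0 ⇔ -3*sin(x) - 4*cos(x) = -1. Write the left side as R·cos(x + φ) with R = √((-4)² + 3²) = 5, cos φ = -4/5, sin φ = 3/5; then cos(x + φ) = -1/5. Solve for x and keep the solutions lying in [0, π].
  ⇒ x = atan((3 + 8*sqrt(6))/(4 - 6*sqrt(6))) + pi ≈ 2.0129

f''(x) = 4*sin(x) - 3*cos(x)
Second-derivative test at each critical point:
  f''(2.0129) = 4.8990 > 0 → local minimum

Critical points: x = atan((3 + 8*sqrt(6))/(4 - 6*sqrt(6))) + pi ≈ 2.0129 (local minimum)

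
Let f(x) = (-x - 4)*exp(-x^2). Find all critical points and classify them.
f'(x) = (2*x*(x + 4) - 1)*exp(-x^2)

Solve f'(x) = 0:
  f'(x) = (2*x^2 + 8*x - 1)·exp(-x^2) and exp(-x^2) > 0 for every x, so f'(x) = 0 ⇔ 2*x^2 + 8*x - 1 = 0.
  2*x^2 + 8*x - 1 = 0 has no rational roots; quadratic formula: x = (-8 ± √72)/4.
  ⇒ x = -3*sqrt(2)/2 - 2 ≈ -4.1213, -2 + 3*sqrt(2)/2 ≈ 0.1213

f''(x) = 2*(-2*x^2*(x + 4) + 3*x + 4)*exp(-x^2)
Second-derivative test at each critical point:
  f''(-4.1213) = -3.565e-07 < 0 → local maximum
  f''(0.1213) = 8.3613 > 0 → local minimum

Critical points: x = -3*sqrt(2)/2 - 2 ≈ -4.1213 (local maximum); x = -2 + 3*sqrt(2)/2 ≈ 0.1213 (local minimum)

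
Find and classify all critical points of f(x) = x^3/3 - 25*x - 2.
f'(x) = x^2 - 25

Solve f'(x) = 0:
  Factor: x^2 - 25 = (x - 5)*(x + 5) = 0.
  ⇒ x = -5, 5

f''(x) = 2*x
Second-derivative test at each critical point:
  f''(-5) = -10 < 0 → local maximum
  f''(5) = 10 > 0 → local minimum

Critical points: x = -5 (local maximum); x = 5 (local minimum)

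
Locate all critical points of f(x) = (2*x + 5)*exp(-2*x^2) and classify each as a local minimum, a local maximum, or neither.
f'(x) = 2*(-2*x*(2*x + 5) + 1)*exp(-2*x^2)

Solve f'(x) = 0:
  f'(x) = (-8*x^2 - 20*x + 2)·exp(-2*x^2) and exp(-2*x^2) > 0 for every x, so f'(x) = 0 ⇔ -8*x^2 - 20*x + 2 = 0.
  Factor: -8*x^2 - 20*x + 2 = -2*(4*x^2 + 10*x - 1); 4*x^2 + 10*x - 1 = 0 has no rational roots; quadratic formula: x = (-10 ± √116)/8.
  ⇒ x = -sqrt(29)/4 - 5/4 ≈ -2.5963, -5/4 + sqrt(29)/4 ≈ 0.0963

f''(x) = 4*(4*x^2*(2*x + 5) - 6*x - 5)*exp(-2*x^2)
Second-derivative test at each critical point:
  f''(-2.5963) = 3.008e-05 > 0 → local minimum
  f''(0.0963) = -21.1449 < 0 → local maximum

Critical points: x = -sqrt(29)/4 - 5/4 ≈ -2.5963 (local minimum); x = -5/4 + sqrt(29)/4 ≈ 0.0963 (local maximum)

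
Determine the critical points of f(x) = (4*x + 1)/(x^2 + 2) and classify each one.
f'(x) = 2*(-2*x^2 - x + 4)/(x^4 + 4*x^2 + 4)

Solve f'(x) = 0:
  f'(x) = -2*(2*x^2 + x - 4)/(x^2 + 2)^2; the denominator is positive wherever f is defined, so f'(x) = 0 ⇔ -4*x^2 - 2*x + 8 = 0.
  Factor: -4*x^2 - 2*x + 8 = -2*(2*x^2 + x - 4); 2*x^2 + x - 4 = 0 has no rational roots; quadratic formula: x = (-1 ± √33)/4.
  ⇒ x = -sqrt(33)/4 - 1/4 ≈ -1.6861, -1/4 + sqrt(33)/4 ≈ 1.1861

f''(x) = 2*(4*x^2*(4*x + 1) - (12*x + 1)*(x^2 + 2))/(x^2 + 2)^3
Second-derivative test at each critical point:
  f''(-1.6861) = 0.4898 > 0 → local minimum
  f''(1.1861) = -0.9898 < 0 → local maximum

Critical points: x = -sqrt(33)/4 - 1/4 ≈ -1.6861 (local minimum); x = -1/4 + sqrt(33)/4 ≈ 1.1861 (local maximum)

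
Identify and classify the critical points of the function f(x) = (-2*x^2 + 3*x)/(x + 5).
f'(x) = (-2*x^2 - 20*x + 15)/(x^2 + 10*x + 25)

Solve f'(x) = 0:
  f'(x) = -(2*x^2 + 20*x - 15)/(x + 5)^2; the denominator is positive wherever f is defined, so f'(x) = 0 ⇔ -2*x^2 - 20*x + 15 = 0.
  2*x^2 + 20*x - 15 = 0 has no rational roots; quadratic formula: x = (-20 ± √520)/4.
  ⇒ x = -sqrt(130)/2 - 5 ≈ -10.7009, -5 + sqrt(130)/2 ≈ 0.7009

f''(x) = -130/(x^3 + 15*x^2 + 75*x + 125)
Second-derivative test at each critical point:
  f''(-10.7009) = 0.7016 > 0 → local minimum
  f''(0.7009) = -0.7016 < 0 → local maximum

Critical points: x = -sqrt(130)/2 - 5 ≈ -10.7009 (local minimum); x = -5 + sqrt(130)/2 ≈ 0.7009 (local maximum)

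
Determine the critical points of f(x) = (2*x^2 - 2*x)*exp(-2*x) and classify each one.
f'(x) = 2*(-2*x^2 + 4*x - 1)*exp(-2*x)

Solve f'(x) = 0:
  f'(x) = (-4*x^2 + 8*x - 2)·exp(-2*x) and exp(-2*x) > 0 for every x, so f'(x) = 0 ⇔ -4*x^2 + 8*x - 2 = 0.
  Factor: -4*x^2 + 8*x - 2 = -2*(2*x^2 - 4*x + 1); 2*x^2 - 4*x + 1 = 0 has no rational roots; quadratic formula: x = (4 ± √8)/4.
  ⇒ x = 1 - sqrt(2)/2 ≈ 0.2929, sqrt(2)/2 + 1 ≈ 1.7071

f''(x) = 4*(2*x^2 - 6*x + 3)*exp(-2*x)
Second-derivative test at each critical point:
  f''(0.2929) = 3.1490 > 0 → local minimum
  f''(1.7071) = -0.1861 < 0 → local maximum

Critical points: x = 1 - sqrt(2)/2 ≈ 0.2929 (local minimum); x = sqrt(2)/2 + 1 ≈ 1.7071 (local maximum)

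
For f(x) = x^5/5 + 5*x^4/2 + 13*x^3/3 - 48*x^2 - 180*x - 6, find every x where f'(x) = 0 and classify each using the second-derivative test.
f'(x) = x^4 + 10*x^3 + 13*x^2 - 96*x - 180

Solve f'(x) = 0:
  Factor: x^4 + 10*x^3 + 13*x^2 - 96*x - 180 = (x - 3)*(x + 2)*(x + 5)*(x + 6) = 0.
  ⇒ x = -6, -5, -2, 3

f''(x) = 4*x^3 + 30*x^2 + 26*x - 96
Second-derivative test at each critical point:
  f''(-6) = -36 < 0 → local maximum
  f''(-5) = 24 > 0 → local minimum
  f''(-2) = -60 < 0 → local maximum
  f''(3) = 360 > 0 → local minimum

Critical points: x = -6 (local maximum); x = -5 (local minimum); x = -2 (local maximum); x = 3 (local minimum)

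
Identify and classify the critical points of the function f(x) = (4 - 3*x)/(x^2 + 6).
f'(x) = (3*x^2 - 8*x - 18)/(x^4 + 12*x^2 + 36)

Solve f'(x) = 0:
  f'(x) = (3*x^2 - 8*x - 18)/(x^2 + 6)^2; the denominator is positive wherever f is defined, so f'(x) = 0 ⇔ 3*x^2 - 8*x - 18 = 0.
  3*x^2 - 8*x - 18 = 0 has no rational roots; quadratic formula: x = (8 ± √280)/6.
  ⇒ x = 4/3 - sqrt(70)/3 ≈ -1.4555, 4/3 + sqrt(70)/3 ≈ 4.1222

f''(x) = 2*(4*x^2*(4 - 3*x) + (9*x - 4)*(x^2 + 6))/(x^2 + 6)^3
Second-derivative test at each critical point:
  f''(-1.4555) = -0.2539 < 0 → local maximum
  f''(4.1222) = 0.0317 > 0 → local minimum

Critical points: x = 4/3 - sqrt(70)/3 ≈ -1.4555 (local maximum); x = 4/3 + sqrt(70)/3 ≈ 4.1222 (local minimum)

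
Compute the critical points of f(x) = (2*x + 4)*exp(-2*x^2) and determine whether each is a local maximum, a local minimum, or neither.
f'(x) = 2*(-4*x*(x + 2) + 1)*exp(-2*x^2)

Solve f'(x) = 0:
  f'(x) = (-8*x^2 - 16*x + 2)·exp(-2*x^2) and exp(-2*x^2) > 0 for every x, so f'(x) = 0 ⇔ -8*x^2 - 16*x + 2 = 0.
  Factor: -8*x^2 - 16*x + 2 = -2*(4*x^2 + 8*x - 1); 4*x^2 + 8*x - 1 = 0 has no rational roots; quadratic formula: x = (-8 ± √80)/8.
  ⇒ x = -sqrt(5)/2 - 1 ≈ -2.1180, -1 + sqrt(5)/2 ≈ 0.1180

f''(x) = 8*(4*x^2*(x + 2) - 3*x - 2)*exp(-2*x^2)
Second-derivative test at each critical point:
  f''(-2.1180) = 0.0023 > 0 → local minimum
  f''(0.1180) = -17.3970 < 0 → local maximum

Critical points: x = -sqrt(5)/2 - 1 ≈ -2.1180 (local minimum); x = -1 + sqrt(5)/2 ≈ 0.1180 (local maximum)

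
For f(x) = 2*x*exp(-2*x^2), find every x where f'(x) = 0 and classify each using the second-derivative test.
f'(x) = 2*(1 - 4*x^2)*exp(-2*x^2)

Solve f'(x) = 0:
  f'(x) = (2 - 8*x^2)·exp(-2*x^2) and exp(-2*x^2) > 0 for every x, so f'(x) = 0 ⇔ 2 - 8*x^2 = 0.
  Factor: 2 - 8*x^2 = -2*(2*x - 1)*(2*x + 1) = 0.
  ⇒ x = -1/2, 1/2

f''(x) = (32*x^3 - 24*x)*exp(-2*x^2)
Second-derivative test at each critical point:
  f''(-1/2) = 4.8522 > 0 → local minimum
  f''(1/2) = -4.8522 < 0 → local maximum

Critical points: x = -1/2 (local minimum); x = 1/2 (local maximum)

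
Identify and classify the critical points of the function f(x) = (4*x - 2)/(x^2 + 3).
f'(x) = 4*(-x^2 + x + 3)/(x^4 + 6*x^2 + 9)

Solve f'(x) = 0:
  f'(x) = -4*(x^2 - x - 3)/(x^2 + 3)^2; the denominator is positive wherever f is defined, so f'(x) = 0 ⇔ -4*x^2 + 4*x + 12 = 0.
  Factor: -4*x^2 + 4*x + 12 = -4*(x^2 - x - 3); x^2 - x - 3 = 0 has no rational roots; quadratic formula: x = (1 ± √13)/2.
  ⇒ x = 1/2 - sqrt(13)/2 ≈ -1.3028, 1/2 + sqrt(13)/2 ≈ 2.3028

f''(x) = 4*(4*x^2*(2*x - 1) + (1 - 6*x)*(x^2 + 3))/(x^2 + 3)^3
Second-derivative test at each critical point:
  f''(-1.3028) = 0.6537 > 0 → local minimum
  f''(2.3028) = -0.2092 < 0 → local maximum

Critical points: x = 1/2 - sqrt(13)/2 ≈ -1.3028 (local minimum); x = 1/2 + sqrt(13)/2 ≈ 2.3028 (local maximum)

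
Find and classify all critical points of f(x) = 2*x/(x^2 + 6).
f'(x) = 2*(6 - x^2)/(x^4 + 12*x^2 + 36)

Solve f'(x) = 0:
  f'(x) = -2*(x^2 - 6)/(x^2 + 6)^2; the denominator is positive wherever f is defined, so f'(x) = 0 ⇔ 12 - 2*x^2 = 0.
  Factor: 12 - 2*x^2 = -2*(x^2 - 6); x^2 - 6 = 0 has no rational roots; quadratic formula: x = (0 ± √24)/2.
  ⇒ x = -sqrt(6) ≈ -2.4495, sqrt(6) ≈ 2.4495

f''(x) = 4*x*(x^2 - 18)/(x^2 + 6)^3
Second-derivative test at each critical point:
  f''(-2.4495) = 0.0680 > 0 → local minimum
  f''(2.4495) = -0.0680 < 0 → local maximum

Critical points: x = -sqrt(6) ≈ -2.4495 (local minimum); x = sqrt(6) ≈ 2.4495 (local maximum)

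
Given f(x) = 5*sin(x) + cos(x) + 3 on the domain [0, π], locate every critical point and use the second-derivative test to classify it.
f'(x) = -sin(x) + 5*cos(x)

Solve f'(x) = 0 on [0, π]:
  f'(x) = 0 ⇔ 5*cos(x) = sin(x) ⇔ tan(x) = 5, i.e. x = arctan(5) + nπ; keep the solutions lying in [0, π].
  ⇒ x = atan(5) ≈ 1.3734

f''(x) = -5*sin(x) - cos(x)
Second-derivative test at each critical point:
  f''(1.3734) = -5.0990 < 0 → local maximum

Critical points: x = atan(5) ≈ 1.3734 (local maximum)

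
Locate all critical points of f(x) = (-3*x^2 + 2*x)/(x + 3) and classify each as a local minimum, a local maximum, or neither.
f'(x) = 3*(-x^2 - 6*x + 2)/(x^2 + 6*x + 9)

Solve f'(x) = 0:
  f'(x) = -3*(x^2 + 6*x - 2)/(x + 3)^2; the denominator is positive wherever f is defined, so f'(x) = 0 ⇔ -3*x^2 - 18*x + 6 = 0.
  Factor: -3*x^2 - 18*x + 6 = -3*(x^2 + 6*x - 2); x^2 + 6*x - 2 = 0 has no rational roots; quadratic formula: x = (-6 ± √44)/2.
  ⇒ x = -sqrt(11) - 3 ≈ -6.3166, -3 + sqrt(11) ≈ 0.3166

f''(x) = -66/(x^3 + 9*x^2 + 27*x + 27)
Second-derivative test at each critical point:
  f''(-6.3166) = 1.8091 > 0 → local minimum
  f''(0.3166) = -1.8091 < 0 → local maximum

Critical points: x = -sqrt(11) - 3 ≈ -6.3166 (local minimum); x = -3 + sqrt(11) ≈ 0.3166 (local maximum)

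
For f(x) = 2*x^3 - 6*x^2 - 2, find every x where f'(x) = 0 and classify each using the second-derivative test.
f'(x) = 6*x*(x - 2)

Solve f'(x) = 0:
  Factor: 6*x^2 - 12*x = 6*x*(x - 2) = 0.
  ⇒ x = 0, 2

f''(x) = 12*x - 12
Second-derivative test at each critical point:
  f''(0) = -12 < 0 → local maximum
  f''(2) = 12 > 0 → local minimum

Critical points: x = 0 (local maximum); x = 2 (local minimum)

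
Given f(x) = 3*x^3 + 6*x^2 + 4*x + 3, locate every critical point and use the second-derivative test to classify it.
f'(x) = 9*x^2 + 12*x + 4

Solve f'(x) = 0:
  Factor: 9*x^2 + 12*x + 4 = (3*x + 2)^2 = 0.
  ⇒ x = -2/3

f''(x) = 18*x + 12
Second-derivative test at each critical point:
  f''(-2/3) = 0, so the second-derivative test is inconclusive; use the first-derivative test: f'(-11/12) = 0.5625, f'(-5/12) = 0.5625 — f' is positive on both sides (no sign change) → neither a local maximum nor a local minimum

Critical points: x = -2/3 (neither)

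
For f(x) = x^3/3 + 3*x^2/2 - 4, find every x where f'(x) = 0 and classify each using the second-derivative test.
f'(x) = x*(x + 3)

Solve f'(x) = 0:
  Factor: x^2 + 3*x = x*(x + 3) = 0.
  ⇒ x = -3, 0

f''(x) = 2*x + 3
Second-derivative test at each critical point:
  f''(-3) = -3 < 0 → local maximum
  f''(0) = 3 > 0 → local minimum

Critical points: x = -3 (local maximum); x = 0 (local minimum)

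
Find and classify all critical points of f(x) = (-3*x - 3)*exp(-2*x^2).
f'(x) = 3*(4*x*(x + 1) - 1)*exp(-2*x^2)

Solve f'(x) = 0:
  f'(x) = (12*x^2 + 12*x - 3)·exp(-2*x^2) and exp(-2*x^2) > 0 for every x, so f'(x) = 0 ⇔ 12*x^2 + 12*x - 3 = 0.
  Factor: 12*x^2 + 12*x - 3 = 3*(4*x^2 + 4*x - 1); 4*x^2 + 4*x - 1 = 0 has no rational roots; quadratic formula: x = (-4 ± √32)/8.
  ⇒ x = -sqrt(2)/2 - 1/2 ≈ -1.2071, -1/2 + sqrt(2)/2 ≈ 0.2071

f''(x) = 12*(-4*x^2*(x + 1) + 3*x + 1)*exp(-2*x^2)
Second-derivative test at each critical point:
  f''(-1.2071) = -0.9206 < 0 → local maximum
  f''(0.2071) = 15.5754 > 0 → local minimum

Critical points: x = -sqrt(2)/2 - 1/2 ≈ -1.2071 (local maximum); x = -1/2 + sqrt(2)/2 ≈ 0.2071 (local minimum)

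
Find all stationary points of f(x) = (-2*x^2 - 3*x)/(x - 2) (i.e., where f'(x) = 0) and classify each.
f'(x) = 2*(-x^2 + 4*x + 3)/(x^2 - 4*x + 4)

Solve f'(x) = 0:
  f'(x) = -2*(x^2 - 4*x - 3)/(x - 2)^2; the denominator is positive wherever f is defined, so f'(x) = 0 ⇔ -2*x^2 + 8*x + 6 = 0.
  Factor: -2*x^2 + 8*x + 6 = -2*(x^2 - 4*x - 3); x^2 - 4*x - 3 = 0 has no rational roots; quadratic formula: x = (4 ± √28)/2.
  ⇒ x = 2 - sqrt(7) ≈ -0.6458, 2 + sqrt(7) ≈ 4.6458

f''(x) = -28/(x^3 - 6*x^2 + 12*x - 8)
Second-derivative test at each critical point:
  f''(-0.6458) = 1.5119 > 0 → local minimum
  f''(4.6458) = -1.5119 < 0 → local maximum

Critical points: x = 2 - sqrt(7) ≈ -0.6458 (local minimum); x = 2 + sqrt(7) ≈ 4.6458 (local maximum)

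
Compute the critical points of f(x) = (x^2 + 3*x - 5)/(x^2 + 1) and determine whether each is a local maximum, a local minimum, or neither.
f'(x) = 3*(-x^2 + 4*x + 1)/(x^4 + 2*x^2 + 1)

Solve f'(x) = 0:
  f'(x) = -3*(x^2 - 4*x - 1)/(x^2 + 1)^2; the denominator is positive wherever f is defined, so f'(x) = 0 ⇔ -3*x^2 + 12*x + 3 = 0.
  Factor: -3*x^2 + 12*x + 3 = -3*(x^2 - 4*x - 1); x^2 - 4*x - 1 = 0 has no rational roots; quadratic formula: x = (4 ± √20)/2.
  ⇒ x = 2 - sqrt(5) ≈ -0.2361, 2 + sqrt(5) ≈ 4.2361

f''(x) = 6*(x^3 - 6*x^2 - 3*x + 2)/(x^6 + 3*x^4 + 3*x^2 + 1)
Second-derivative test at each critical point:
  f''(-0.2361) = 12.0374 > 0 → local minimum
  f''(4.2361) = -0.0374 < 0 → local maximum

Critical points: x = 2 - sqrt(5) ≈ -0.2361 (local minimum); x = 2 + sqrt(5) ≈ 4.2361 (local maximum)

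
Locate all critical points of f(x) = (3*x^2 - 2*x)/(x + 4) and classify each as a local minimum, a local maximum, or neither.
f'(x) = (3*x^2 + 24*x - 8)/(x^2 + 8*x + 16)

Solve f'(x) = 0:
  f'(x) = (3*x^2 + 24*x - 8)/(x + 4)^2; the denominator is positive wherever f is defined, so f'(x) = 0 ⇔ 3*x^2 + 24*x - 8 = 0.
  3*x^2 + 24*x - 8 = 0 has no rational roots; quadratic formula: x = (-24 ± √672)/6.
  ⇒ x = -2*sqrt(42)/3 - 4 ≈ -8.3205, -4 + 2*sqrt(42)/3 ≈ 0.3205

f''(x) = 112/(x^3 + 12*x^2 + 48*x + 64)
Second-derivative test at each critical point:
  f''(-8.3205) = -1.3887 < 0 → local maximum
  f''(0.3205) = 1.3887 > 0 → local minimum

Critical points: x = -2*sqrt(42)/3 - 4 ≈ -8.3205 (local maximum); x = -4 + 2*sqrt(42)/3 ≈ 0.3205 (local minimum)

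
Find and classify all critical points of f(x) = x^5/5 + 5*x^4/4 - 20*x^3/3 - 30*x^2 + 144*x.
f'(x) = x^4 + 5*x^3 - 20*x^2 - 60*x + 144

Solve f'(x) = 0:
  Factor: x^4 + 5*x^3 - 20*x^2 - 60*x + 144 = (x - 3)*(x - 2)*(x + 4)*(x + 6) = 0.
  ⇒ x = -6, -4, 2, 3

f''(x) = 4*x^3 + 15*x^2 - 40*x - 60
Second-derivative test at each critical point:
  f''(-6) = -144 < 0 → local maximum
  f''(-4) = 84 > 0 → local minimum
  f''(2) = -48 < 0 → local maximum
  f''(3) = 63 > 0 → local minimum

Critical points: x = -6 (local maximum); x = -4 (local minimum); x = 2 (local maximum); x = 3 (local minimum)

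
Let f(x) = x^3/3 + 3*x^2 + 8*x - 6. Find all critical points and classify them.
f'(x) = x^2 + 6*x + 8

Solve f'(x) = 0:
  Factor: x^2 + 6*x + 8 = (x + 2)*(x + 4) = 0.
  ⇒ x = -4, -2

f''(x) = 2*x + 6
Second-derivative test at each critical point:
  f''(-4) = -2 < 0 → local maximum
  f''(-2) = 2 > 0 → local minimum

Critical points: x = -4 (local maximum); x = -2 (local minimum)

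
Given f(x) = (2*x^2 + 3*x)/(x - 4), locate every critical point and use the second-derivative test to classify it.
f'(x) = 2*(x^2 - 8*x - 6)/(x^2 - 8*x + 16)

Solve f'(x) = 0:
  f'(x) = 2*(x^2 - 8*x - 6)/(x - 4)^2; the denominator is positive wherever f is defined, so f'(x) = 0 ⇔ 2*x^2 - 16*x - 12 = 0.
  Factor: 2*x^2 - 16*x - 12 = 2*(x^2 - 8*x - 6); x^2 - 8*x - 6 = 0 has no rational roots; quadratic formula: x = (8 ± √88)/2.
  ⇒ x = 4 - sqrt(22) ≈ -0.6904, 4 + sqrt(22) ≈ 8.6904

f''(x) = 88/(x^3 - 12*x^2 + 48*x - 64)
Second-derivative test at each critical point:
  f''(-0.6904) = -0.8528 < 0 → local maximum
  f''(8.6904) = 0.8528 > 0 → local minimum

Critical points: x = 4 - sqrt(22) ≈ -0.6904 (local maximum); x = 4 + sqrt(22) ≈ 8.6904 (local minimum)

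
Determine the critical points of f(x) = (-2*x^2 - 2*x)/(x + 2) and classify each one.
f'(x) = 2*(-x^2 - 4*x - 2)/(x^2 + 4*x + 4)

Solve f'(x) = 0:
  f'(x) = -2*(x^2 + 4*x + 2)/(x + 2)^2; the denominator is positive wherever f is defined, so f'(x) = 0 ⇔ -2*x^2 - 8*x - 4 = 0.
  Factor: -2*x^2 - 8*x - 4 = -2*(x^2 + 4*x + 2); x^2 + 4*x + 2 = 0 has no rational roots; quadratic formula: x = (-4 ± √8)/2.
  ⇒ x = -2 - sqrt(2) ≈ -3.4142, -2 + sqrt(2) ≈ -0.5858

f''(x) = -8/(x^3 + 6*x^2 + 12*x + 8)
Second-derivative test at each critical point:
  f''(-3.4142) = 2.8284 > 0 → local minimum
  f''(-0.5858) = -2.8284 < 0 → local maximum

Critical points: x = -2 - sqrt(2) ≈ -3.4142 (local minimum); x = -2 + sqrt(2) ≈ -0.5858 (local maximum)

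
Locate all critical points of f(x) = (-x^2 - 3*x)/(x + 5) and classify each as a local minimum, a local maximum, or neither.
f'(x) = (-x^2 - 10*x - 15)/(x^2 + 10*x + 25)

Solve f'(x) = 0:
  f'(x) = -(x^2 + 10*x + 15)/(x + 5)^2; the denominator is positive wherever f is defined, so f'(x) = 0 ⇔ -x^2 - 10*x - 15 = 0.
  x^2 + 10*x + 15 = 0 has no rational roots; quadratic formula: x = (-10 ± √40)/2.
  ⇒ x = -5 - sqrt(10) ≈ -8.1623, -5 + sqrt(10) ≈ -1.8377

f''(x) = -20/(x^3 + 15*x^2 + 75*x + 125)
Second-derivative test at each critical point:
  f''(-8.1623) = 0.6325 > 0 → local minimum
  f''(-1.8377) = -0.6325 < 0 → local maximum

Critical points: x = -5 - sqrt(10) ≈ -8.1623 (local minimum); x = -5 + sqrt(10) ≈ -1.8377 (local maximum)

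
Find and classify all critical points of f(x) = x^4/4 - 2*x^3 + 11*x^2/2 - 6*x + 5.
f'(x) = x^3 - 6*x^2 + 11*x - 6

Solve f'(x) = 0:
  Factor: x^3 - 6*x^2 + 11*x - 6 = (x - 3)*(x - 2)*(x - 1) = 0.
  ⇒ x = 1, 2, 3

f''(x) = 3*x^2 - 12*x + 11
Second-derivative test at each critical point:
  f''(1) = 2 > 0 → local minimum
  f''(2) = -1 < 0 → local maximum
  f''(3) = 2 > 0 → local minimum

Critical points: x = 1 (local minimum); x = 2 (local maximum); x = 3 (local minimum)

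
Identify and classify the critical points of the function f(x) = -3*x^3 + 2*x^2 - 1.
f'(x) = x*(4 - 9*x)

Solve f'(x) = 0:
  Factor: -9*x^2 + 4*x = -x*(9*x - 4) = 0.
  ⇒ x = 0, 4/9

f''(x) = 4 - 18*x
Second-derivative test at each critical point:
  f''(0) = 4 > 0 → local minimum
  f''(4/9) = -4 < 0 → local maximum

Critical points: x = 0 (local minimum); x = 4/9 (local maximum)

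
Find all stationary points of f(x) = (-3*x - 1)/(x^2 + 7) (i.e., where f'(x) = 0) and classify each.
f'(x) = (3*x^2 + 2*x - 21)/(x^4 + 14*x^2 + 49)

Solve f'(x) = 0:
  f'(x) = (x + 3)*(3*x - 7)/(x^2 + 7)^2; the denominator is positive wherever f is defined, so f'(x) = 0 ⇔ 3*x^2 + 2*x - 21 = 0.
  Factor: 3*x^2 + 2*x - 21 = (x + 3)*(3*x - 7) = 0.
  ⇒ x = -3, 7/3

f''(x) = 2*(-4*x^2*(3*x + 1) + (9*x + 1)*(x^2 + 7))/(x^2 + 7)^3
Second-derivative test at each critical point:
  f''(-3) = -1/16 < 0 → local maximum
  f''(7/3) = 81/784 > 0 → local minimum

Critical points: x = -3 (local maximum); x = 7/3 (local minimum)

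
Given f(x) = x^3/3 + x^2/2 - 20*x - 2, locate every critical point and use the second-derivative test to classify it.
f'(x) = x^2 + x - 20

Solve f'(x) = 0:
  Factor: x^2 + x - 20 = (x - 4)*(x + 5) = 0.
  ⇒ x = -5, 4

f''(x) = 2*x + 1
Second-derivative test at each critical point:
  f''(-5) = -9 < 0 → local maximum
  f''(4) = 9 > 0 → local minimum

Critical points: x = -5 (local maximum); x = 4 (local minimum)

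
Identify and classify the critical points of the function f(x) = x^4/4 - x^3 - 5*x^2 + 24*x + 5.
f'(x) = x^3 - 3*x^2 - 10*x + 24

Solve f'(x) = 0:
  Factor: x^3 - 3*x^2 - 10*x + 24 = (x - 4)*(x - 2)*(x + 3) = 0.
  ⇒ x = -3, 2, 4

f''(x) = 3*x^2 - 6*x - 10
Second-derivative test at each critical point:
  f''(-3) = 35 > 0 → local minimum
  f''(2) = -10 < 0 → local maximum
  f''(4) = 14 > 0 → local minimum

Critical points: x = -3 (local minimum); x = 2 (local maximum); x = 4 (local minimum)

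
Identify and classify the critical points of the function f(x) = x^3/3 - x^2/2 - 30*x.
f'(x) = x^2 - x - 30

Solve f'(x) = 0:
  Factor: x^2 - x - 30 = (x - 6)*(x + 5) = 0.
  ⇒ x = -5, 6

f''(x) = 2*x - 1
Second-derivative test at each critical point:
  f''(-5) = -11 < 0 → local maximum
  f''(6) = 11 > 0 → local minimum

Critical points: x = -5 (local maximum); x = 6 (local minimum)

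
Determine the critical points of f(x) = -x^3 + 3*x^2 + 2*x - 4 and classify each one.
f'(x) = -3*x^2 + 6*x + 2

Solve f'(x) = 0:
  3*x^2 - 6*x - 2 = 0 has no rational roots; quadratic formula: x = (6 ± √60)/6.
  ⇒ x = 1 - sqrt(15)/3 ≈ -0.2910, 1 + sqrt(15)/3 ≈ 2.2910

f''(x) = 6 - 6*x
Second-derivative test at each critical point:
  f''(-0.2910) = 7.7460 > 0 → local minimum
  f''(2.2910) = -7.7460 < 0 → local maximum

Critical points: x = 1 - sqrt(15)/3 ≈ -0.2910 (local minimum); x = 1 + sqrt(15)/3 ≈ 2.2910 (local maximum)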